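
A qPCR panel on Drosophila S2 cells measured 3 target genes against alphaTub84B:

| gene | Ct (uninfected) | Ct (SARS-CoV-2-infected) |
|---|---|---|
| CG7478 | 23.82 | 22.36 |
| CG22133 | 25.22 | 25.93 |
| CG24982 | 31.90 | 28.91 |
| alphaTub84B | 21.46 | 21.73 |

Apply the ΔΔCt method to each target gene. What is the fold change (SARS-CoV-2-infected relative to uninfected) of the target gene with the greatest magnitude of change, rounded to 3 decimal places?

CG7478: ΔΔCt = (22.36−21.73) − (23.82−21.46) = 0.63 − 2.36 = -1.73; fold change = 2^1.73 = 3.317
CG22133: ΔΔCt = (25.93−21.73) − (25.22−21.46) = 4.20 − 3.76 = 0.44; fold change = 2^-0.44 = 0.737
CG24982: ΔΔCt = (28.91−21.73) − (31.90−21.46) = 7.18 − 10.44 = -3.26; fold change = 2^3.26 = 9.580
CG24982 has the largest |ΔΔCt| = 3.26.

9.580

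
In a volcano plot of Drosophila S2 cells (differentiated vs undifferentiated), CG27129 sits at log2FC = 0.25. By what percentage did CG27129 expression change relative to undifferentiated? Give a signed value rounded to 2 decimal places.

Fold change = 2^(0.25) = 1.1892
Percent change = (FC − 1) × 100% = (1.1892 − 1) × 100 = 18.92%

18.92%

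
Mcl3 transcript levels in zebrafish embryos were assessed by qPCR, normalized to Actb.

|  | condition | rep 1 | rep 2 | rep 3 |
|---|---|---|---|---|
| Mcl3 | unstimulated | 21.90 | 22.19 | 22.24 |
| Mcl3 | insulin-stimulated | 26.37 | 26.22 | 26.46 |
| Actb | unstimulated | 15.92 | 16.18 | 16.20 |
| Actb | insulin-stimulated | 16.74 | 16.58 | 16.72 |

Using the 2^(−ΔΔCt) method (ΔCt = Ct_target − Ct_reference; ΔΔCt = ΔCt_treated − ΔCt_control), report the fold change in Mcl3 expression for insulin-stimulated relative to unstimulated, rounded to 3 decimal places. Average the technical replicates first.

Mean Ct: Mcl3 unstimulated 22.110; Mcl3 insulin-stimulated 26.350; Actb unstimulated 16.100; Actb insulin-stimulated 16.680
ΔCt(unstimulated) = 22.110 − 16.100 = 6.010
ΔCt(insulin-stimulated) = 26.350 − 16.680 = 9.670
ΔΔCt = 9.670 − 6.010 = 3.660
Fold change = 2^(−3.660) = 0.0791

0.079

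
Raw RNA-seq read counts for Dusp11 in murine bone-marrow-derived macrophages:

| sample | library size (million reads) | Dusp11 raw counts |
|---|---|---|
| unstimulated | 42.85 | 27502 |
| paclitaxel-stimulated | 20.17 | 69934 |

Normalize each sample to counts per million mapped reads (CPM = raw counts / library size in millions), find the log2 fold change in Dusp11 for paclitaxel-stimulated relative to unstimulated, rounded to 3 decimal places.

2.434

CPM(unstimulated) = 27502 / 42.85 = 641.8203
CPM(paclitaxel-stimulated) = 69934 / 20.17 = 3467.2286
Fold change = 3467.2286 / 641.8203 = 5.40218
log2(5.40218) = 2.4335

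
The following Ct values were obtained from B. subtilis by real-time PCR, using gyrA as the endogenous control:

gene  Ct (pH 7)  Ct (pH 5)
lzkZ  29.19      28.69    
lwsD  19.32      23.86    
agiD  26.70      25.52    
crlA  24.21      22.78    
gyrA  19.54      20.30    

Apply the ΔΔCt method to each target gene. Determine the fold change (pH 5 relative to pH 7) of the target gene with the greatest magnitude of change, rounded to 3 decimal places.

0.073

lzkZ: ΔΔCt = (28.69−20.30) − (29.19−19.54) = 8.39 − 9.65 = -1.26; fold change = 2^1.26 = 2.395
lwsD: ΔΔCt = (23.86−20.30) − (19.32−19.54) = 3.56 − (-0.22) = 3.78; fold change = 2^-3.78 = 0.073
agiD: ΔΔCt = (25.52−20.30) − (26.70−19.54) = 5.22 − 7.16 = -1.94; fold change = 2^1.94 = 3.837
crlA: ΔΔCt = (22.78−20.30) − (24.21−19.54) = 2.48 − 4.67 = -2.19; fold change = 2^2.19 = 4.563
lwsD has the largest |ΔΔCt| = 3.78.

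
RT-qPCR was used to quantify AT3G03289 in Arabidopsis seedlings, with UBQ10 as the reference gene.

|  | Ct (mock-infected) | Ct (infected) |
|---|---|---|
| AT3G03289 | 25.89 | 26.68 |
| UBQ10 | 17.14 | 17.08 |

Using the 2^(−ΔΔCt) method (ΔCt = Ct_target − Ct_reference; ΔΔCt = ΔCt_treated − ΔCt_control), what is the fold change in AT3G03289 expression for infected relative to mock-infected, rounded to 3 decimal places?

ΔCt(mock-infected) = 25.890 − 17.140 = 8.750
ΔCt(infected) = 26.680 − 17.080 = 9.600
ΔΔCt = 9.600 − 8.750 = 0.850
Fold change = 2^(−0.850) = 0.5548

0.555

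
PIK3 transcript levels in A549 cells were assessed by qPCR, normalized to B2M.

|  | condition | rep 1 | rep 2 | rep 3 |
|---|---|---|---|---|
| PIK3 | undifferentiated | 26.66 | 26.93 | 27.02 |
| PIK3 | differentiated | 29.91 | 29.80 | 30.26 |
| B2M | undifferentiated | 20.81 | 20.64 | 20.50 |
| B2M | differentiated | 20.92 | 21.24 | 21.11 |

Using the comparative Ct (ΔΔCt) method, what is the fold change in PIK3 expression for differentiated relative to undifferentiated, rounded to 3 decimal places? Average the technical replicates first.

Mean Ct: PIK3 undifferentiated 26.870; PIK3 differentiated 29.990; B2M undifferentiated 20.650; B2M differentiated 21.090
ΔCt(undifferentiated) = 26.870 − 20.650 = 6.220
ΔCt(differentiated) = 29.990 − 21.090 = 8.900
ΔΔCt = 8.900 − 6.220 = 2.680
Fold change = 2^(−2.680) = 0.1560

0.156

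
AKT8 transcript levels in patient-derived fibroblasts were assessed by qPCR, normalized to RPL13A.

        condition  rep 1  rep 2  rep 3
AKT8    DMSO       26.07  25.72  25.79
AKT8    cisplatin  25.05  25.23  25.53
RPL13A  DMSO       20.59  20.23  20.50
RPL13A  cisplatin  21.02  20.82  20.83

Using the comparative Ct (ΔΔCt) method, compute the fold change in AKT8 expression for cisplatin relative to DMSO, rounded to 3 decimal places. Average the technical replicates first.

2.056

Mean Ct: AKT8 DMSO 25.860; AKT8 cisplatin 25.270; RPL13A DMSO 20.440; RPL13A cisplatin 20.890
ΔCt(DMSO) = 25.860 − 20.440 = 5.420
ΔCt(cisplatin) = 25.270 − 20.890 = 4.380
ΔΔCt = 4.380 − 5.420 = -1.040
Fold change = 2^(−(-1.040)) = 2^1.040 = 2.0562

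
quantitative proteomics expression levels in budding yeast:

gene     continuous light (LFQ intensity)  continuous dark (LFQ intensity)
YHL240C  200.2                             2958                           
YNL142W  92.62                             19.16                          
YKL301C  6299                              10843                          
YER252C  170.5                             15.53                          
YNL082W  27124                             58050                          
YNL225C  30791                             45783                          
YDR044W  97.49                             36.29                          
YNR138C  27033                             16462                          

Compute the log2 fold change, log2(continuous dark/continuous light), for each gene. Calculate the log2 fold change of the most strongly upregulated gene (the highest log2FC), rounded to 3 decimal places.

log2(2958/200.2) = 3.885  (YHL240C)
log2(19.16/92.62) = -2.273  (YNL142W)
log2(10843/6299) = 0.784  (YKL301C)
log2(15.53/170.5) = -3.457  (YER252C)
log2(58050/27124) = 1.098  (YNL082W)
log2(45783/30791) = 0.572  (YNL225C)
log2(36.29/97.49) = -1.426  (YDR044W)
log2(16462/27033) = -0.716  (YNR138C)
YHL240C is most strongly upregulated.

3.885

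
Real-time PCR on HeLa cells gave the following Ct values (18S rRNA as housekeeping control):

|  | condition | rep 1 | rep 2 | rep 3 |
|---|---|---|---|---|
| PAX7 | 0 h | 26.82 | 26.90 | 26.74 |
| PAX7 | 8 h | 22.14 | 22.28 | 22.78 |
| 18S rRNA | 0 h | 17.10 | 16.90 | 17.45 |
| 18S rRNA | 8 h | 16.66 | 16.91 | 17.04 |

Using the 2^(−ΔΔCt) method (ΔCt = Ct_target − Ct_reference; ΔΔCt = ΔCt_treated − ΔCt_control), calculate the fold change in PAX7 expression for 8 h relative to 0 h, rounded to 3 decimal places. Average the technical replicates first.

17.630

Mean Ct: PAX7 0 h 26.820; PAX7 8 h 22.400; 18S rRNA 0 h 17.150; 18S rRNA 8 h 16.870
ΔCt(0 h) = 26.820 − 17.150 = 9.670
ΔCt(8 h) = 22.400 − 16.870 = 5.530
ΔΔCt = 5.530 − 9.670 = -4.140
Fold change = 2^(−(-4.140)) = 2^4.140 = 17.6305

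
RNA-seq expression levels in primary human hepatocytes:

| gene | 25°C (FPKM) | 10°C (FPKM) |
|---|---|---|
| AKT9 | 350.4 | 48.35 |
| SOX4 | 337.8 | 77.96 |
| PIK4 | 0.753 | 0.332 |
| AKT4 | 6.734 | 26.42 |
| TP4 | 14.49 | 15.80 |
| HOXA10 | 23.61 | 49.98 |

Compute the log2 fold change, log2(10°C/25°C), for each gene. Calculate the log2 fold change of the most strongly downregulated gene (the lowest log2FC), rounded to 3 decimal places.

log2(48.35/350.4) = -2.857  (AKT9)
log2(77.96/337.8) = -2.115  (SOX4)
log2(0.332/0.753) = -1.181  (PIK4)
log2(26.42/6.734) = 1.972  (AKT4)
log2(15.80/14.49) = 0.125  (TP4)
log2(49.98/23.61) = 1.082  (HOXA10)
AKT9 is most strongly downregulated.

-2.857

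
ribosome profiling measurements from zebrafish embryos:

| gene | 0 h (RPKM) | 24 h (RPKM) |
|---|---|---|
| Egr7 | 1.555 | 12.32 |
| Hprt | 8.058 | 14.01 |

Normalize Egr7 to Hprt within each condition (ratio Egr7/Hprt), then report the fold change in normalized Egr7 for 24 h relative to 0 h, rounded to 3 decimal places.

4.557

Egr7/Hprt (0 h) = 1.555 / 8.058 = 0.19298
Egr7/Hprt (24 h) = 12.32 / 14.01 = 0.87937
Fold change = 0.87937 / 0.19298 = 4.5569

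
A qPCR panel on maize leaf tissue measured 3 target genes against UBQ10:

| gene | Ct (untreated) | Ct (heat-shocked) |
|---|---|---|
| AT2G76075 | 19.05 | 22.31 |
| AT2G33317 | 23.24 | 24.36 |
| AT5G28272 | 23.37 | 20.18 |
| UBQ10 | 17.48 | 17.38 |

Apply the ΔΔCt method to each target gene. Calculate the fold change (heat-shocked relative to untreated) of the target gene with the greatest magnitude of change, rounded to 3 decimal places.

AT2G76075: ΔΔCt = (22.31−17.38) − (19.05−17.48) = 4.93 − 1.57 = 3.36; fold change = 2^-3.36 = 0.097
AT2G33317: ΔΔCt = (24.36−17.38) − (23.24−17.48) = 6.98 − 5.76 = 1.22; fold change = 2^-1.22 = 0.429
AT5G28272: ΔΔCt = (20.18−17.38) − (23.37−17.48) = 2.80 − 5.89 = -3.09; fold change = 2^3.09 = 8.515
AT2G76075 has the largest |ΔΔCt| = 3.36.

0.097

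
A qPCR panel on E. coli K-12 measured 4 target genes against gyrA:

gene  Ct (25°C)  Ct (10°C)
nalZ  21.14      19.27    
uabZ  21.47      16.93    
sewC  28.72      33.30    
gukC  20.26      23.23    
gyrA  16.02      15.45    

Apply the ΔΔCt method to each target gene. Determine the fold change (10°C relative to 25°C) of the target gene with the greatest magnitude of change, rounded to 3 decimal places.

nalZ: ΔΔCt = (19.27−15.45) − (21.14−16.02) = 3.82 − 5.12 = -1.30; fold change = 2^1.30 = 2.462
uabZ: ΔΔCt = (16.93−15.45) − (21.47−16.02) = 1.48 − 5.45 = -3.97; fold change = 2^3.97 = 15.671
sewC: ΔΔCt = (33.30−15.45) − (28.72−16.02) = 17.85 − 12.70 = 5.15; fold change = 2^-5.15 = 0.028
gukC: ΔΔCt = (23.23−15.45) − (20.26−16.02) = 7.78 − 4.24 = 3.54; fold change = 2^-3.54 = 0.086
sewC has the largest |ΔΔCt| = 5.15.

0.028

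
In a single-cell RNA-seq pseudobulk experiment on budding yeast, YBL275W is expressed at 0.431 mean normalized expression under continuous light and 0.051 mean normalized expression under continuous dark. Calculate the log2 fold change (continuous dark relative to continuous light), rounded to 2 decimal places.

-3.08

Fold change = 0.051 / 0.431 = 0.1183
log2(0.1183) = -3.079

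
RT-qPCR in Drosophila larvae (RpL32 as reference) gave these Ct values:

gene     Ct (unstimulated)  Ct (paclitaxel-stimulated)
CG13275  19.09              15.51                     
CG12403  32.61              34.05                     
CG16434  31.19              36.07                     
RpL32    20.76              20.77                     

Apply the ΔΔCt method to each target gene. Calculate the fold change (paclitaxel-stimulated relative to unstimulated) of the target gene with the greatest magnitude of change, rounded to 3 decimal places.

CG13275: ΔΔCt = (15.51−20.77) − (19.09−20.76) = -5.26 − (-1.67) = -3.59; fold change = 2^3.59 = 12.042
CG12403: ΔΔCt = (34.05−20.77) − (32.61−20.76) = 13.28 − 11.85 = 1.43; fold change = 2^-1.43 = 0.371
CG16434: ΔΔCt = (36.07−20.77) − (31.19−20.76) = 15.30 − 10.43 = 4.87; fold change = 2^-4.87 = 0.034
CG16434 has the largest |ΔΔCt| = 4.87.

0.034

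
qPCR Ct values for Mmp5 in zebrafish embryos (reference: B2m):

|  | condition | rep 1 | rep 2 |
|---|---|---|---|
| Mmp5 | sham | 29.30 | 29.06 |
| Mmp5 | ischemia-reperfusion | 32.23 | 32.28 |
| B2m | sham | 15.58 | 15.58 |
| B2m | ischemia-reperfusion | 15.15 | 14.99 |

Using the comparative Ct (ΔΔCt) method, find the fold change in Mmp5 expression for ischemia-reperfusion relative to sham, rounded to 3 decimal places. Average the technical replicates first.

Mean Ct: Mmp5 sham 29.180; Mmp5 ischemia-reperfusion 32.255; B2m sham 15.580; B2m ischemia-reperfusion 15.070
ΔCt(sham) = 29.180 − 15.580 = 13.600
ΔCt(ischemia-reperfusion) = 32.255 − 15.070 = 17.185
ΔΔCt = 17.185 − 13.600 = 3.585
Fold change = 2^(−3.585) = 0.0833

0.083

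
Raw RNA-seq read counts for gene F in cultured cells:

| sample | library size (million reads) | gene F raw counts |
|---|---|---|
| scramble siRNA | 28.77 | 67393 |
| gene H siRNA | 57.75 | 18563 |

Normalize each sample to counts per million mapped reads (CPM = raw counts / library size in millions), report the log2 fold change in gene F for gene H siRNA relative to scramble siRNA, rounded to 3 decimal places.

-2.865

CPM(scramble siRNA) = 67393 / 28.77 = 2342.4748
CPM(gene H siRNA) = 18563 / 57.75 = 321.4372
Fold change = 321.4372 / 2342.4748 = 0.13722
log2(0.13722) = -2.8654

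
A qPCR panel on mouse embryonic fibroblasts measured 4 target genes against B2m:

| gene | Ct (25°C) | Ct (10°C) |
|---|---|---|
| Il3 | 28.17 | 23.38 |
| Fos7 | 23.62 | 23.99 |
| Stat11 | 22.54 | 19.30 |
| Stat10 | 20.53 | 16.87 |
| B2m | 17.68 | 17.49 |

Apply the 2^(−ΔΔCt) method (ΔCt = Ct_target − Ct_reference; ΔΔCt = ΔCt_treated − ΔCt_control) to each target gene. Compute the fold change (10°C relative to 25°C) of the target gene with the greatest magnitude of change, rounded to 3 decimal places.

Il3: ΔΔCt = (23.38−17.49) − (28.17−17.68) = 5.89 − 10.49 = -4.60; fold change = 2^4.60 = 24.251
Fos7: ΔΔCt = (23.99−17.49) − (23.62−17.68) = 6.50 − 5.94 = 0.56; fold change = 2^-0.56 = 0.678
Stat11: ΔΔCt = (19.30−17.49) − (22.54−17.68) = 1.81 − 4.86 = -3.05; fold change = 2^3.05 = 8.282
Stat10: ΔΔCt = (16.87−17.49) − (20.53−17.68) = -0.62 − 2.85 = -3.47; fold change = 2^3.47 = 11.081
Il3 has the largest |ΔΔCt| = 4.60.

24.251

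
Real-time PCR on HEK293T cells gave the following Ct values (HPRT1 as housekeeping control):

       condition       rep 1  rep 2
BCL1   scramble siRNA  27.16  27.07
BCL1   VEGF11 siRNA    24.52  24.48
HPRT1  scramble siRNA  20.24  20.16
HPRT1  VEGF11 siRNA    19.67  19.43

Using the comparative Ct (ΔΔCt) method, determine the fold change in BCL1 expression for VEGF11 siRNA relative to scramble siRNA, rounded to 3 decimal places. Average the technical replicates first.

Mean Ct: BCL1 scramble siRNA 27.115; BCL1 VEGF11 siRNA 24.500; HPRT1 scramble siRNA 20.200; HPRT1 VEGF11 siRNA 19.550
ΔCt(scramble siRNA) = 27.115 − 20.200 = 6.915
ΔCt(VEGF11 siRNA) = 24.500 − 19.550 = 4.950
ΔΔCt = 4.950 − 6.915 = -1.965
Fold change = 2^(−(-1.965)) = 2^1.965 = 3.9041

3.904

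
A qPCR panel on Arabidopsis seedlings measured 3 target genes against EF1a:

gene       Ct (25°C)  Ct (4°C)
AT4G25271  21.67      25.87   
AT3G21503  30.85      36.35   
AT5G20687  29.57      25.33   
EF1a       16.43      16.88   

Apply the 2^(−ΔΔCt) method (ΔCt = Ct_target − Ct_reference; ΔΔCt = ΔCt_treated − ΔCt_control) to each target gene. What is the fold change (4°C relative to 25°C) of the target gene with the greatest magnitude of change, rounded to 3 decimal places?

0.030

AT4G25271: ΔΔCt = (25.87−16.88) − (21.67−16.43) = 8.99 − 5.24 = 3.75; fold change = 2^-3.75 = 0.074
AT3G21503: ΔΔCt = (36.35−16.88) − (30.85−16.43) = 19.47 − 14.42 = 5.05; fold change = 2^-5.05 = 0.030
AT5G20687: ΔΔCt = (25.33−16.88) − (29.57−16.43) = 8.45 − 13.14 = -4.69; fold change = 2^4.69 = 25.813
AT3G21503 has the largest |ΔΔCt| = 5.05.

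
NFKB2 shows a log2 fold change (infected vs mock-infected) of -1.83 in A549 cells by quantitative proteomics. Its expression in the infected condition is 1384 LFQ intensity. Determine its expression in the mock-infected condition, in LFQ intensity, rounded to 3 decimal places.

4920.633

Fold change = 2^(-1.83) = 0.2813
mock-infected expression = 1384 / 0.2813 = 4920.633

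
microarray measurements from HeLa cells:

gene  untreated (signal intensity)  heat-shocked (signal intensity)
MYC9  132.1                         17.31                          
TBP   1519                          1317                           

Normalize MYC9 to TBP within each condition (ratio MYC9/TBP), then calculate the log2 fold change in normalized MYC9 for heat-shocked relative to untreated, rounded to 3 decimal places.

-2.726

MYC9/TBP (untreated) = 132.1 / 1519 = 0.086965
MYC9/TBP (heat-shocked) = 17.31 / 1317 = 0.013144
Fold change = 0.013144 / 0.086965 = 0.1511
log2(0.1511) = -2.7261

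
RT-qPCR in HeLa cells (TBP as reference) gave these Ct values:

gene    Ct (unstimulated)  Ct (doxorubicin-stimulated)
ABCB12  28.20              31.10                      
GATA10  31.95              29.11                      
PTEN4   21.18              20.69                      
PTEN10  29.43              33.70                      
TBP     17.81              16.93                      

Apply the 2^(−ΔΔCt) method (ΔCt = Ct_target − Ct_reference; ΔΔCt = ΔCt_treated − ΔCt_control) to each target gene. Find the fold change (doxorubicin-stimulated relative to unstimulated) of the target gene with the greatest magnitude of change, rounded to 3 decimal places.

0.028

ABCB12: ΔΔCt = (31.10−16.93) − (28.20−17.81) = 14.17 − 10.39 = 3.78; fold change = 2^-3.78 = 0.073
GATA10: ΔΔCt = (29.11−16.93) − (31.95−17.81) = 12.18 − 14.14 = -1.96; fold change = 2^1.96 = 3.891
PTEN4: ΔΔCt = (20.69−16.93) − (21.18−17.81) = 3.76 − 3.37 = 0.39; fold change = 2^-0.39 = 0.763
PTEN10: ΔΔCt = (33.70−16.93) − (29.43−17.81) = 16.77 − 11.62 = 5.15; fold change = 2^-5.15 = 0.028
PTEN10 has the largest |ΔΔCt| = 5.15.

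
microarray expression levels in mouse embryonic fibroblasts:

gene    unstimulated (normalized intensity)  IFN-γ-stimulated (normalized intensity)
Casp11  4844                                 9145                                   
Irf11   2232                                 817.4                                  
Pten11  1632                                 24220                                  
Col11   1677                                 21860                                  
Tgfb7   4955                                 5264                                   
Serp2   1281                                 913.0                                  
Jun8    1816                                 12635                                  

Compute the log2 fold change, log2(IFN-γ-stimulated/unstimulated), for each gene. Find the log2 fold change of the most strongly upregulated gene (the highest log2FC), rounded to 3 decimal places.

log2(9145/4844) = 0.917  (Casp11)
log2(817.4/2232) = -1.449  (Irf11)
log2(24220/1632) = 3.891  (Pten11)
log2(21860/1677) = 3.704  (Col11)
log2(5264/4955) = 0.087  (Tgfb7)
log2(913.0/1281) = -0.489  (Serp2)
log2(12635/1816) = 2.799  (Jun8)
Pten11 is most strongly upregulated.

3.891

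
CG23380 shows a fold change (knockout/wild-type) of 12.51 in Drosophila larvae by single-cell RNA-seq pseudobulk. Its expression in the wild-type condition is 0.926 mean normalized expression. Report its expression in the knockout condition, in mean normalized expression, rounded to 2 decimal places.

knockout expression = 0.926 × 12.51 = 11.58

11.58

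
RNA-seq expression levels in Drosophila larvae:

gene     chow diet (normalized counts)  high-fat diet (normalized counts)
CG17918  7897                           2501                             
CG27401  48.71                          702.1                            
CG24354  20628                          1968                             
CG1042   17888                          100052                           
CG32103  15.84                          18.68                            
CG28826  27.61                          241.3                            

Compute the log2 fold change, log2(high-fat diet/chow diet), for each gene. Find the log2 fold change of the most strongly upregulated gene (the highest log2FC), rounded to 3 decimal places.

log2(2501/7897) = -1.659  (CG17918)
log2(702.1/48.71) = 3.849  (CG27401)
log2(1968/20628) = -3.390  (CG24354)
log2(100052/17888) = 2.484  (CG1042)
log2(18.68/15.84) = 0.238  (CG32103)
log2(241.3/27.61) = 3.128  (CG28826)
CG27401 is most strongly upregulated.

3.849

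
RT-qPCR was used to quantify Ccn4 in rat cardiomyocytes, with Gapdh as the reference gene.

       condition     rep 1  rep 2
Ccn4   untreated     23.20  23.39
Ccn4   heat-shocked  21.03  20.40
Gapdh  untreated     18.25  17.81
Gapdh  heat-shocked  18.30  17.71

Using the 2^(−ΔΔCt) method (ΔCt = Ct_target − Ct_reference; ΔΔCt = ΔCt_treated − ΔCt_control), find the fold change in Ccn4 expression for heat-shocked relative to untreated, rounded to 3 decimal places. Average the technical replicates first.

Mean Ct: Ccn4 untreated 23.295; Ccn4 heat-shocked 20.715; Gapdh untreated 18.030; Gapdh heat-shocked 18.005
ΔCt(untreated) = 23.295 − 18.030 = 5.265
ΔCt(heat-shocked) = 20.715 − 18.005 = 2.710
ΔΔCt = 2.710 − 5.265 = -2.555
Fold change = 2^(−(-2.555)) = 2^2.555 = 5.8767

5.877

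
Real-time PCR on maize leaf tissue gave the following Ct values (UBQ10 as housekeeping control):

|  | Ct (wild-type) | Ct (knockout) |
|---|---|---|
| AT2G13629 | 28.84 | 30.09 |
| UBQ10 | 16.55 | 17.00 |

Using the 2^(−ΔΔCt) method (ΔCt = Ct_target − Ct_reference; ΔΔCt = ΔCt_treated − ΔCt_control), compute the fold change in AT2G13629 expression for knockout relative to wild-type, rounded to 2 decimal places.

0.57

ΔCt(wild-type) = 28.840 − 16.550 = 12.290
ΔCt(knockout) = 30.090 − 17.000 = 13.090
ΔΔCt = 13.090 − 12.290 = 0.800
Fold change = 2^(−0.800) = 0.574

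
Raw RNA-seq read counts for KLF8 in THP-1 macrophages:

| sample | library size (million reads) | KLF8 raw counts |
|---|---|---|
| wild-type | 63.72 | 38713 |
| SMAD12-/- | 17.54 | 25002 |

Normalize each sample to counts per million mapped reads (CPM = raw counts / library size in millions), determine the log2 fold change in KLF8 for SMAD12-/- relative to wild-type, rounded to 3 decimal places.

CPM(wild-type) = 38713 / 63.72 = 607.5487
CPM(SMAD12-/-) = 25002 / 17.54 = 1425.4276
Fold change = 1425.4276 / 607.5487 = 2.34619
log2(2.34619) = 1.2303

1.230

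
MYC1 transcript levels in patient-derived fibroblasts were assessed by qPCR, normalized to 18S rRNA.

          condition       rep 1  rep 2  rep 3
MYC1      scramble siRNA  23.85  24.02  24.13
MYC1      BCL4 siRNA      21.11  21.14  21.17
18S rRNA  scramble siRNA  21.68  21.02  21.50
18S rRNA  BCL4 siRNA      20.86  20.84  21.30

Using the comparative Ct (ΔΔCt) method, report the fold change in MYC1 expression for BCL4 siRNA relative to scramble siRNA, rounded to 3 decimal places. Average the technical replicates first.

Mean Ct: MYC1 scramble siRNA 24.000; MYC1 BCL4 siRNA 21.140; 18S rRNA scramble siRNA 21.400; 18S rRNA BCL4 siRNA 21.000
ΔCt(scramble siRNA) = 24.000 − 21.400 = 2.600
ΔCt(BCL4 siRNA) = 21.140 − 21.000 = 0.140
ΔΔCt = 0.140 − 2.600 = -2.460
Fold change = 2^(−(-2.460)) = 2^2.460 = 5.5022

5.502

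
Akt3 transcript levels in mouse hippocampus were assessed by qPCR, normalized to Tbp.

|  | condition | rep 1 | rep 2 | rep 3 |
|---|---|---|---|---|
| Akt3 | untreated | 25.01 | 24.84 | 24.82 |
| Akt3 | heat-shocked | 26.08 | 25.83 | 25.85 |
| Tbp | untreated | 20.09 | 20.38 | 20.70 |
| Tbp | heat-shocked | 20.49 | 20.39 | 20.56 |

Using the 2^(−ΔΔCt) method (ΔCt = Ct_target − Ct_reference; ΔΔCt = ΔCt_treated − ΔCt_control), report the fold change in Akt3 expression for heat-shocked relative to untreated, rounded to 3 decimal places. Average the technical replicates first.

Mean Ct: Akt3 untreated 24.890; Akt3 heat-shocked 25.920; Tbp untreated 20.390; Tbp heat-shocked 20.480
ΔCt(untreated) = 24.890 − 20.390 = 4.500
ΔCt(heat-shocked) = 25.920 − 20.480 = 5.440
ΔΔCt = 5.440 − 4.500 = 0.940
Fold change = 2^(−0.940) = 0.5212

0.521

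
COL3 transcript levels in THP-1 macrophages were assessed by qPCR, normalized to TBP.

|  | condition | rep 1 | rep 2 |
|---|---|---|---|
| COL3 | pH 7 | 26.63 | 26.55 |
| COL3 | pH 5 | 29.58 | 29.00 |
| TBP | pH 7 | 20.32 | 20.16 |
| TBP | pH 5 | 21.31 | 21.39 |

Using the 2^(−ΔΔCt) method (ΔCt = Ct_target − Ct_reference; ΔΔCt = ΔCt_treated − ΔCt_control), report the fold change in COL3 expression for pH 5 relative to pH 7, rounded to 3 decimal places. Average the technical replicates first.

Mean Ct: COL3 pH 7 26.590; COL3 pH 5 29.290; TBP pH 7 20.240; TBP pH 5 21.350
ΔCt(pH 7) = 26.590 − 20.240 = 6.350
ΔCt(pH 5) = 29.290 − 21.350 = 7.940
ΔΔCt = 7.940 − 6.350 = 1.590
Fold change = 2^(−1.590) = 0.3322

0.332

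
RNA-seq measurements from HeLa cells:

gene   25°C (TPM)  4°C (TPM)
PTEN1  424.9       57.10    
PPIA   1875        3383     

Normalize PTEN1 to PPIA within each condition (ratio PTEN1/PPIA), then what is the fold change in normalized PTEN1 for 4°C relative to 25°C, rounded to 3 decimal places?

PTEN1/PPIA (25°C) = 424.9 / 1875 = 0.22661
PTEN1/PPIA (4°C) = 57.10 / 3383 = 0.016879
Fold change = 0.016879 / 0.22661 = 0.0745

0.074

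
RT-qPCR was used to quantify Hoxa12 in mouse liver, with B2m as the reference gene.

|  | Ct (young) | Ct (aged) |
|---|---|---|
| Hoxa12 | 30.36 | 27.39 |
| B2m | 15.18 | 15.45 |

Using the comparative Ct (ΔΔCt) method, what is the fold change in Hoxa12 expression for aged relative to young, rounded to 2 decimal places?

9.45

ΔCt(young) = 30.360 − 15.180 = 15.180
ΔCt(aged) = 27.390 − 15.450 = 11.940
ΔΔCt = 11.940 − 15.180 = -3.240
Fold change = 2^(−(-3.240)) = 2^3.240 = 9.448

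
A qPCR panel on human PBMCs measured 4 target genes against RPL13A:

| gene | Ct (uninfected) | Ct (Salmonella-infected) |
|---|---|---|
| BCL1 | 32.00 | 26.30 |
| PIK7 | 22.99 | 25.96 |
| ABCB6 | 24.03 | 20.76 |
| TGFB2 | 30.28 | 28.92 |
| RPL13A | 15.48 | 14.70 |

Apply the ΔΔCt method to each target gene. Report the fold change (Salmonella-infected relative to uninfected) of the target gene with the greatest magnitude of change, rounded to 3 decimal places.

BCL1: ΔΔCt = (26.30−14.70) − (32.00−15.48) = 11.60 − 16.52 = -4.92; fold change = 2^4.92 = 30.274
PIK7: ΔΔCt = (25.96−14.70) − (22.99−15.48) = 11.26 − 7.51 = 3.75; fold change = 2^-3.75 = 0.074
ABCB6: ΔΔCt = (20.76−14.70) − (24.03−15.48) = 6.06 − 8.55 = -2.49; fold change = 2^2.49 = 5.618
TGFB2: ΔΔCt = (28.92−14.70) − (30.28−15.48) = 14.22 − 14.80 = -0.58; fold change = 2^0.58 = 1.495
BCL1 has the largest |ΔΔCt| = 4.92.

30.274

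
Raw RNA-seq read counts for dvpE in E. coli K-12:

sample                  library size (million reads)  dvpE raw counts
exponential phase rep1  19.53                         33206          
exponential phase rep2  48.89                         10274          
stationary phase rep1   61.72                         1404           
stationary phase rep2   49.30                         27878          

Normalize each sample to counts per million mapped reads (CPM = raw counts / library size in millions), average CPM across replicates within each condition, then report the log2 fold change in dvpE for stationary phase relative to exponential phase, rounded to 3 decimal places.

CPM(exponential phase rep1) = 33206 / 19.53 = 1700.2560
CPM(exponential phase rep2) = 10274 / 48.89 = 210.1452
CPM(stationary phase rep1) = 1404 / 61.72 = 22.7479
CPM(stationary phase rep2) = 27878 / 49.30 = 565.4767
mean CPM(exponential phase) = 955.2006; mean CPM(stationary phase) = 294.1123
Fold change = 294.1123 / 955.2006 = 0.30791
log2(0.30791) = -1.6994

-1.699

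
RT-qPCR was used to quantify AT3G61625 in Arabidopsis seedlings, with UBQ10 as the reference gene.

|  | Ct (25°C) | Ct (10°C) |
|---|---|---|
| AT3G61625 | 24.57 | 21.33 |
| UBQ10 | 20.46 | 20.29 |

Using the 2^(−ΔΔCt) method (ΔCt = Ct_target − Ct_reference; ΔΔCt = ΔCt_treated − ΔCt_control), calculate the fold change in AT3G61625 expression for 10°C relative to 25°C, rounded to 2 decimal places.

8.40

ΔCt(25°C) = 24.570 − 20.460 = 4.110
ΔCt(10°C) = 21.330 − 20.290 = 1.040
ΔΔCt = 1.040 − 4.110 = -3.070
Fold change = 2^(−(-3.070)) = 2^3.070 = 8.398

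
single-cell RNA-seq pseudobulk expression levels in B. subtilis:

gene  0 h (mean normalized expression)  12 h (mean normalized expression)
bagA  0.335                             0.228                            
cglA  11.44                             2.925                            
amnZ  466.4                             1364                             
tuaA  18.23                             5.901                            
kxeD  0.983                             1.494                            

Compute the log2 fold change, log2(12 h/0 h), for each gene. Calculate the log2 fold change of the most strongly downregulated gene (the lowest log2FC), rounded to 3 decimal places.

log2(0.228/0.335) = -0.555  (bagA)
log2(2.925/11.44) = -1.968  (cglA)
log2(1364/466.4) = 1.548  (amnZ)
log2(5.901/18.23) = -1.627  (tuaA)
log2(1.494/0.983) = 0.604  (kxeD)
cglA is most strongly downregulated.

-1.968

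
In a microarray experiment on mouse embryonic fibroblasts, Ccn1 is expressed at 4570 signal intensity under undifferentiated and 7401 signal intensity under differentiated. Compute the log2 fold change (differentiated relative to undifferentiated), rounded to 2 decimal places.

Fold change = 7401 / 4570 = 1.6195
log2(1.6195) = 0.696

0.70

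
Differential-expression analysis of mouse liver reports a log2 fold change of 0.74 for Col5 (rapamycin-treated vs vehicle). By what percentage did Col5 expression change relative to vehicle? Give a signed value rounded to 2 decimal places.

67.02%

Fold change = 2^(0.74) = 1.6702
Percent change = (FC − 1) × 100% = (1.6702 − 1) × 100 = 67.02%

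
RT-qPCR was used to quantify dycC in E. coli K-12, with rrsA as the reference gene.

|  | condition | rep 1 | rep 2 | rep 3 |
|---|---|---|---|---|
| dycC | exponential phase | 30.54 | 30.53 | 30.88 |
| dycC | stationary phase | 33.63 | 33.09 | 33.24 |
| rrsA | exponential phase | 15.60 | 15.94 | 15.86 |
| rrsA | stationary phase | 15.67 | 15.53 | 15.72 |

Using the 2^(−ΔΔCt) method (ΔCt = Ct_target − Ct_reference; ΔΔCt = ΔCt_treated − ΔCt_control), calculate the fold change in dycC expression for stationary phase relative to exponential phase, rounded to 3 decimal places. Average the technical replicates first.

0.141

Mean Ct: dycC exponential phase 30.650; dycC stationary phase 33.320; rrsA exponential phase 15.800; rrsA stationary phase 15.640
ΔCt(exponential phase) = 30.650 − 15.800 = 14.850
ΔCt(stationary phase) = 33.320 − 15.640 = 17.680
ΔΔCt = 17.680 − 14.850 = 2.830
Fold change = 2^(−2.830) = 0.1406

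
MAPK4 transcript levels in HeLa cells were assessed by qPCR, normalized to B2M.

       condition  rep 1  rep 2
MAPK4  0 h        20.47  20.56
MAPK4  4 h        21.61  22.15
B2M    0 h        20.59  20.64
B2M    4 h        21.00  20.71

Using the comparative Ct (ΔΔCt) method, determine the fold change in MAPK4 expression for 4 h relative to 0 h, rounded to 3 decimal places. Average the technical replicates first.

Mean Ct: MAPK4 0 h 20.515; MAPK4 4 h 21.880; B2M 0 h 20.615; B2M 4 h 20.855
ΔCt(0 h) = 20.515 − 20.615 = -0.100
ΔCt(4 h) = 21.880 − 20.855 = 1.025
ΔΔCt = 1.025 − (-0.100) = 1.125
Fold change = 2^(−1.125) = 0.4585

0.459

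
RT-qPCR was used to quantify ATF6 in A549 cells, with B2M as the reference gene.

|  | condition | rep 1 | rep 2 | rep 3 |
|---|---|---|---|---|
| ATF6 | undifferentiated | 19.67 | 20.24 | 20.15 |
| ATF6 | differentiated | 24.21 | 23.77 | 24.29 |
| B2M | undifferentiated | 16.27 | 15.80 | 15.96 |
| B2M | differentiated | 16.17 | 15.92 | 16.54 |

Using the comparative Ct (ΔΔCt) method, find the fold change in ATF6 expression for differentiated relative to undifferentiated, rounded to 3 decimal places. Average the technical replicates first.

0.068

Mean Ct: ATF6 undifferentiated 20.020; ATF6 differentiated 24.090; B2M undifferentiated 16.010; B2M differentiated 16.210
ΔCt(undifferentiated) = 20.020 − 16.010 = 4.010
ΔCt(differentiated) = 24.090 − 16.210 = 7.880
ΔΔCt = 7.880 − 4.010 = 3.870
Fold change = 2^(−3.870) = 0.0684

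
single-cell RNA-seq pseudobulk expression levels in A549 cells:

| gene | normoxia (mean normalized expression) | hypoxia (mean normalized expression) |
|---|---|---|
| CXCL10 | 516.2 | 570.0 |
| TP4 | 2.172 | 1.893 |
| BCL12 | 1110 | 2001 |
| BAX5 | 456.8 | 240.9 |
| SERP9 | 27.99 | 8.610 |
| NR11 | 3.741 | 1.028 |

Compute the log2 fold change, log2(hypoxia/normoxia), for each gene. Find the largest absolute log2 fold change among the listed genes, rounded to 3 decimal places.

1.864

log2(570.0/516.2) = 0.143  (CXCL10)
log2(1.893/2.172) = -0.198  (TP4)
log2(2001/1110) = 0.850  (BCL12)
log2(240.9/456.8) = -0.923  (BAX5)
log2(8.610/27.99) = -1.701  (SERP9)
log2(1.028/3.741) = -1.864  (NR11)
The largest magnitude belongs to NR11.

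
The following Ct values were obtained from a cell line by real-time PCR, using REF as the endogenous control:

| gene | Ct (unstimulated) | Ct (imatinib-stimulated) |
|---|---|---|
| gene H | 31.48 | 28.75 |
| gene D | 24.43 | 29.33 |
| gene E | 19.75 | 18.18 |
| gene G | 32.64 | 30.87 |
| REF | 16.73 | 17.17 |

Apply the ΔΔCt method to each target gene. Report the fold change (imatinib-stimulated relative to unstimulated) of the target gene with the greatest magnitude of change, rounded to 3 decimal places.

gene H: ΔΔCt = (28.75−17.17) − (31.48−16.73) = 11.58 − 14.75 = -3.17; fold change = 2^3.17 = 9.000
gene D: ΔΔCt = (29.33−17.17) − (24.43−16.73) = 12.16 − 7.70 = 4.46; fold change = 2^-4.46 = 0.045
gene E: ΔΔCt = (18.18−17.17) − (19.75−16.73) = 1.01 − 3.02 = -2.01; fold change = 2^2.01 = 4.028
gene G: ΔΔCt = (30.87−17.17) − (32.64−16.73) = 13.70 − 15.91 = -2.21; fold change = 2^2.21 = 4.627
gene D has the largest |ΔΔCt| = 4.46.

0.045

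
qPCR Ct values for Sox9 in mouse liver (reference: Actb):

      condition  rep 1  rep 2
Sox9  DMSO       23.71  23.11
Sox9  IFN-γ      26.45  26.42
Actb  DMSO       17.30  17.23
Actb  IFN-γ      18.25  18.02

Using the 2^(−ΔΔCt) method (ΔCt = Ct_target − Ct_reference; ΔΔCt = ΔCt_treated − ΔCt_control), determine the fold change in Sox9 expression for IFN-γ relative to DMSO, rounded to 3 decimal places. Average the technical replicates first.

0.225

Mean Ct: Sox9 DMSO 23.410; Sox9 IFN-γ 26.435; Actb DMSO 17.265; Actb IFN-γ 18.135
ΔCt(DMSO) = 23.410 − 17.265 = 6.145
ΔCt(IFN-γ) = 26.435 − 18.135 = 8.300
ΔΔCt = 8.300 − 6.145 = 2.155
Fold change = 2^(−2.155) = 0.2245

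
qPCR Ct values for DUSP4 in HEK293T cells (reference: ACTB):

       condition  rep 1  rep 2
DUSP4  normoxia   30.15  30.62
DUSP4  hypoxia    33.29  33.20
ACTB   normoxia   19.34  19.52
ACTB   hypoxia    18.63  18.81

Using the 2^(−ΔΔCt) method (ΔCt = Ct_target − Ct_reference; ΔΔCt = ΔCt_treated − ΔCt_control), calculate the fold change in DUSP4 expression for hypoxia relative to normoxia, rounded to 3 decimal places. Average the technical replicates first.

Mean Ct: DUSP4 normoxia 30.385; DUSP4 hypoxia 33.245; ACTB normoxia 19.430; ACTB hypoxia 18.720
ΔCt(normoxia) = 30.385 − 19.430 = 10.955
ΔCt(hypoxia) = 33.245 − 18.720 = 14.525
ΔΔCt = 14.525 − 10.955 = 3.570
Fold change = 2^(−3.570) = 0.0842

0.084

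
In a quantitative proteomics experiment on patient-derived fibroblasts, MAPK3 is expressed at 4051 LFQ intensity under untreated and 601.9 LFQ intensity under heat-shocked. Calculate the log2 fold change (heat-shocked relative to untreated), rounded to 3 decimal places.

-2.751

Fold change = 601.9 / 4051 = 0.1486
log2(0.1486) = -2.7507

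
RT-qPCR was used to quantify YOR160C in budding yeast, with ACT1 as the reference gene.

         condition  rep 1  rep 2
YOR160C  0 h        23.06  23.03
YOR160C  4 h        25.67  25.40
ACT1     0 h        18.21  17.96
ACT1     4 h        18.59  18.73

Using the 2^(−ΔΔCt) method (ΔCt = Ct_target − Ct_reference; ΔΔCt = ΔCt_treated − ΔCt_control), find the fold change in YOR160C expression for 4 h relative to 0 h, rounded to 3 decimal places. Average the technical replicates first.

Mean Ct: YOR160C 0 h 23.045; YOR160C 4 h 25.535; ACT1 0 h 18.085; ACT1 4 h 18.660
ΔCt(0 h) = 23.045 − 18.085 = 4.960
ΔCt(4 h) = 25.535 − 18.660 = 6.875
ΔΔCt = 6.875 − 4.960 = 1.915
Fold change = 2^(−1.915) = 0.2652

0.265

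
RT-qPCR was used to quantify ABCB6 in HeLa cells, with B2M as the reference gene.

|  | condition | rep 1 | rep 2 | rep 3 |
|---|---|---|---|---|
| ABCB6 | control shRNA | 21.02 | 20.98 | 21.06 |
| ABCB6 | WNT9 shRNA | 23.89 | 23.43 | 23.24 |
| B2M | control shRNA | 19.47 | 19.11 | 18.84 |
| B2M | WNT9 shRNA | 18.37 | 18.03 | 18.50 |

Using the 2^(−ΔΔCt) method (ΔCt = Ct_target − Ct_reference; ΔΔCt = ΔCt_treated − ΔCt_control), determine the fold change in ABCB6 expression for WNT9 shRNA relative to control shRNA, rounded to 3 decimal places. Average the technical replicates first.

0.099

Mean Ct: ABCB6 control shRNA 21.020; ABCB6 WNT9 shRNA 23.520; B2M control shRNA 19.140; B2M WNT9 shRNA 18.300
ΔCt(control shRNA) = 21.020 − 19.140 = 1.880
ΔCt(WNT9 shRNA) = 23.520 − 18.300 = 5.220
ΔΔCt = 5.220 − 1.880 = 3.340
Fold change = 2^(−3.340) = 0.0988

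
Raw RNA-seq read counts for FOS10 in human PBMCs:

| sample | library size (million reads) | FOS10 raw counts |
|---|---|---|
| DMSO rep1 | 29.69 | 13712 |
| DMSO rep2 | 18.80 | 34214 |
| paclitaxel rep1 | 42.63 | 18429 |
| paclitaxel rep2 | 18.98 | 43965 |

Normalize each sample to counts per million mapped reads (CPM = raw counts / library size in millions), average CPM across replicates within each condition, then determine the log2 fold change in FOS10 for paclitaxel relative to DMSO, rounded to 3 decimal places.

CPM(DMSO rep1) = 13712 / 29.69 = 461.8390
CPM(DMSO rep2) = 34214 / 18.80 = 1819.8936
CPM(paclitaxel rep1) = 18429 / 42.63 = 432.3012
CPM(paclitaxel rep2) = 43965 / 18.98 = 2316.3857
mean CPM(DMSO) = 1140.8663; mean CPM(paclitaxel) = 1374.3434
Fold change = 1374.3434 / 1140.8663 = 1.20465
log2(1.20465) = 0.2686

0.269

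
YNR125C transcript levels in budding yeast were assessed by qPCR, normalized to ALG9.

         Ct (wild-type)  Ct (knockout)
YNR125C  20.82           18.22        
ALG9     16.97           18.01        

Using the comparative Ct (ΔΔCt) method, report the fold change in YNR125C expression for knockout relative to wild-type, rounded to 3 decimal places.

ΔCt(wild-type) = 20.820 − 16.970 = 3.850
ΔCt(knockout) = 18.220 − 18.010 = 0.210
ΔΔCt = 0.210 − 3.850 = -3.640
Fold change = 2^(−(-3.640)) = 2^3.640 = 12.4666

12.467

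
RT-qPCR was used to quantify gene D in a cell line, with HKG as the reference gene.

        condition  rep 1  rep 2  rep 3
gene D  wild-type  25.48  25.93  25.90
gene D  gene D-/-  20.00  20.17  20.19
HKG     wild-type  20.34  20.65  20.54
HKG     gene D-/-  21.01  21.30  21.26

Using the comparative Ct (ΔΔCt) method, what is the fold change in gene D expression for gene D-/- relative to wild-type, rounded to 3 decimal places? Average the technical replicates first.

Mean Ct: gene D wild-type 25.770; gene D gene D-/- 20.120; HKG wild-type 20.510; HKG gene D-/- 21.190
ΔCt(wild-type) = 25.770 − 20.510 = 5.260
ΔCt(gene D-/-) = 20.120 − 21.190 = -1.070
ΔΔCt = -1.070 − 5.260 = -6.330
Fold change = 2^(−(-6.330)) = 2^6.330 = 80.4489

80.449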